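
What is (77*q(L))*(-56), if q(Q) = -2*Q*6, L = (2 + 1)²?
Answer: 465696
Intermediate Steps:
L = 9 (L = 3² = 9)
q(Q) = -12*Q
(77*q(L))*(-56) = (77*(-12*9))*(-56) = (77*(-108))*(-56) = -8316*(-56) = 465696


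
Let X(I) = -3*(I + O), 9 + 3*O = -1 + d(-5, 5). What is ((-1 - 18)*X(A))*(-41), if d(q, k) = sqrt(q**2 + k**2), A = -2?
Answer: 12464 - 3895*sqrt(2) ≈ 6955.6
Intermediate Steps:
d(q, k) = sqrt(k**2 + q**2)
O = -10/3 + 5*sqrt(2)/3 (O = -3 + (-1 + sqrt(5**2 + (-5)**2))/3 = -3 + (-1 + sqrt(25 + 25))/3 = -3 + (-1 + sqrt(50))/3 = -3 + (-1 + 5*sqrt(2))/3 = -3 + (-1/3 + 5*sqrt(2)/3) = -10/3 + 5*sqrt(2)/3 ≈ -0.97631)
X(I) = 10 - 5*sqrt(2) - 3*I (X(I) = -3*(I + (-10/3 + 5*sqrt(2)/3)) = -3*(-10/3 + I + 5*sqrt(2)/3) = 10 - 5*sqrt(2) - 3*I)
((-1 - 18)*X(A))*(-41) = ((-1 - 18)*(10 - 5*sqrt(2) - 3*(-2)))*(-41) = -19*(10 - 5*sqrt(2) + 6)*(-41) = -19*(16 - 5*sqrt(2))*(-41) = (-304 + 95*sqrt(2))*(-41) = 12464 - 3895*sqrt(2)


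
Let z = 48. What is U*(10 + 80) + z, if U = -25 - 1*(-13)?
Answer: -1032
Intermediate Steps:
U = -12 (U = -25 + 13 = -12)
U*(10 + 80) + z = -12*(10 + 80) + 48 = -12*90 + 48 = -1080 + 48 = -1032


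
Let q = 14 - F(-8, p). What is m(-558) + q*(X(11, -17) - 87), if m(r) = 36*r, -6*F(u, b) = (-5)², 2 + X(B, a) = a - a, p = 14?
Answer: -130229/6 ≈ -21705.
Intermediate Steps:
X(B, a) = -2 (X(B, a) = -2 + (a - a) = -2 + 0 = -2)
F(u, b) = -25/6 (F(u, b) = -⅙*(-5)² = -⅙*25 = -25/6)
q = 109/6 (q = 14 - 1*(-25/6) = 14 + 25/6 = 109/6 ≈ 18.167)
m(-558) + q*(X(11, -17) - 87) = 36*(-558) + 109*(-2 - 87)/6 = -20088 + (109/6)*(-89) = -20088 - 9701/6 = -130229/6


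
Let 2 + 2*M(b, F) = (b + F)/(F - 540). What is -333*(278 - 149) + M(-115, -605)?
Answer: -9837310/229 ≈ -42958.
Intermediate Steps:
M(b, F) = -1 + (F + b)/(2*(-540 + F)) (M(b, F) = -1 + ((b + F)/(F - 540))/2 = -1 + ((F + b)/(-540 + F))/2 = -1 + (F + b)/(2*(-540 + F)))
-333*(278 - 149) + M(-115, -605) = -333*(278 - 149) + (1080 - 115 - 1*(-605))/(2*(-540 - 605)) = -333*129 + (½)*(1080 - 115 + 605)/(-1145) = -42957 + (½)*(-1/1145)*1570 = -42957 - 157/229 = -9837310/229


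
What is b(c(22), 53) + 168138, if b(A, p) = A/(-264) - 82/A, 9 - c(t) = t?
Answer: 577071433/3432 ≈ 1.6814e+5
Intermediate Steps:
c(t) = 9 - t
b(A, p) = -82/A - A/264 (b(A, p) = A*(-1/264) - 82/A = -A/264 - 82/A = -82/A - A/264)
b(c(22), 53) + 168138 = (-82/(9 - 1*22) - (9 - 1*22)/264) + 168138 = (-82/(9 - 22) - (9 - 22)/264) + 168138 = (-82/(-13) - 1/264*(-13)) + 168138 = (-82*(-1/13) + 13/264) + 168138 = (82/13 + 13/264) + 168138 = 21817/3432 + 168138 = 577071433/3432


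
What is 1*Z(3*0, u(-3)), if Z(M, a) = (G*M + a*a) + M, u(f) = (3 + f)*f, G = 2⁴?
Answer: 0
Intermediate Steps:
G = 16
u(f) = f*(3 + f)
Z(M, a) = a² + 17*M (Z(M, a) = (16*M + a*a) + M = (16*M + a²) + M = (a² + 16*M) + M = a² + 17*M)
1*Z(3*0, u(-3)) = 1*((-3*(3 - 3))² + 17*(3*0)) = 1*((-3*0)² + 17*0) = 1*(0² + 0) = 1*(0 + 0) = 1*0 = 0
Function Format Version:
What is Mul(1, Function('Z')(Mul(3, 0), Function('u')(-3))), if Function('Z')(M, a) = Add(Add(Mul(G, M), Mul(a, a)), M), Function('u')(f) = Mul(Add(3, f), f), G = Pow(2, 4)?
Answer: 0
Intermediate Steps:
G = 16
Function('u')(f) = Mul(f, Add(3, f))
Function('Z')(M, a) = Add(Pow(a, 2), Mul(17, M)) (Function('Z')(M, a) = Add(Add(Mul(16, M), Mul(a, a)), M) = Add(Add(Mul(16, M), Pow(a, 2)), M) = Add(Add(Pow(a, 2), Mul(16, M)), M) = Add(Pow(a, 2), Mul(17, M)))
Mul(1, Function('Z')(Mul(3, 0), Function('u')(-3))) = Mul(1, Add(Pow(Mul(-3, Add(3, -3)), 2), Mul(17, Mul(3, 0)))) = Mul(1, Add(Pow(Mul(-3, 0), 2), Mul(17, 0))) = Mul(1, Add(Pow(0, 2), 0)) = Mul(1, Add(0, 0)) = Mul(1, 0) = 0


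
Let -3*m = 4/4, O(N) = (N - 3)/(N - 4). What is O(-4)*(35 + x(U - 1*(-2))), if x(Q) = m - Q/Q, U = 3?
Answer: 707/24 ≈ 29.458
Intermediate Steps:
O(N) = (-3 + N)/(-4 + N)
m = -⅓ (m = -4/(3*4) = -⅓*1 = -⅓ ≈ -0.33333)
x(Q) = -4/3 (x(Q) = -⅓ - Q/Q = -⅓ - 1*1 = -⅓ - 1 = -4/3)
O(-4)*(35 + x(U - 1*(-2))) = ((-3 - 4)/(-4 - 4))*(35 - 4/3) = (-7/(-8))*(101/3) = -⅛*(-7)*(101/3) = (7/8)*(101/3) = 707/24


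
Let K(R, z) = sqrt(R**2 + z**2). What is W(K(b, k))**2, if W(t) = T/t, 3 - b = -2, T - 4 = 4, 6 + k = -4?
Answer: 64/125 ≈ 0.51200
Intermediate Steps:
k = -10 (k = -6 - 4 = -10)
T = 8 (T = 4 + 4 = 8)
b = 5 (b = 3 - 1*(-2) = 3 + 2 = 5)
W(t) = 8/t
W(K(b, k))**2 = (8/(sqrt(5**2 + (-10)**2)))**2 = (8/(sqrt(25 + 100)))**2 = (8/(sqrt(125)))**2 = (8/((5*sqrt(5))))**2 = (8*(sqrt(5)/25))**2 = (8*sqrt(5)/25)**2 = 64/125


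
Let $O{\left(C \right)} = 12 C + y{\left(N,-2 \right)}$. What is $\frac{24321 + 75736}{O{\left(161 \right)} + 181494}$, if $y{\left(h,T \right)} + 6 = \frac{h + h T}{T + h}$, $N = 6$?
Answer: $\frac{200114}{366837} \approx 0.54551$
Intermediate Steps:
$y{\left(h,T \right)} = -6 + \frac{h + T h}{T + h}$ ($y{\left(h,T \right)} = -6 + \frac{h + h T}{T + h} = -6 + \frac{h + T h}{T + h}$)
$O{\left(C \right)} = - \frac{15}{2} + 12 C$ ($O{\left(C \right)} = 12 C + \frac{\left(-6\right) \left(-2\right) - 30 - 12}{-2 + 6} = 12 C + \frac{12 - 30 - 12}{4} = 12 C + \frac{1}{4} \left(-30\right) = 12 C - \frac{15}{2} = - \frac{15}{2} + 12 C$)
$\frac{24321 + 75736}{O{\left(161 \right)} + 181494} = \frac{24321 + 75736}{\left(- \frac{15}{2} + 12 \cdot 161\right) + 181494} = \frac{100057}{\left(- \frac{15}{2} + 1932\right) + 181494} = \frac{100057}{\frac{3849}{2} + 181494} = \frac{100057}{\frac{366837}{2}} = 100057 \cdot \frac{2}{366837} = \frac{200114}{366837}$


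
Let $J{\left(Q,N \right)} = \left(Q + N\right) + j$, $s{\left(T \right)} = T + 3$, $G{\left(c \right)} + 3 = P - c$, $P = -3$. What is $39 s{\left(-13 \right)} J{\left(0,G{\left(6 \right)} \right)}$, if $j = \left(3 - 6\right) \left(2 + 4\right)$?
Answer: $11700$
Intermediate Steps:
$G{\left(c \right)} = -6 - c$ ($G{\left(c \right)} = -3 - \left(3 + c\right) = -6 - c$)
$s{\left(T \right)} = 3 + T$
$j = -18$ ($j = \left(-3\right) 6 = -18$)
$J{\left(Q,N \right)} = -18 + N + Q$ ($J{\left(Q,N \right)} = \left(Q + N\right) - 18 = \left(N + Q\right) - 18 = -18 + N + Q$)
$39 s{\left(-13 \right)} J{\left(0,G{\left(6 \right)} \right)} = 39 \left(3 - 13\right) \left(-18 - 12 + 0\right) = 39 \left(-10\right) \left(-18 - 12 + 0\right) = - 390 \left(-18 - 12 + 0\right) = \left(-390\right) \left(-30\right) = 11700$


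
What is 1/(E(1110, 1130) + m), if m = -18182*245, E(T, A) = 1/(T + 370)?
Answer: -1480/6592793199 ≈ -2.2449e-7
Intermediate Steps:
E(T, A) = 1/(370 + T)
m = -4454590
1/(E(1110, 1130) + m) = 1/(1/(370 + 1110) - 4454590) = 1/(1/1480 - 4454590) = 1/(-6592793199/1480) = -1480/6592793199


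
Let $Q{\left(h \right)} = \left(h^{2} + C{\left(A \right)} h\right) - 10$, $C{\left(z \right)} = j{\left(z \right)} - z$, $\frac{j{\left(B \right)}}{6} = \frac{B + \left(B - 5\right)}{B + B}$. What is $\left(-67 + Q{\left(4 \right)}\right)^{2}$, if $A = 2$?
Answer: $5625$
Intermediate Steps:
$j{\left(B \right)} = \frac{3 \left(-5 + 2 B\right)}{B}$ ($j{\left(B \right)} = 6 \frac{B + \left(B - 5\right)}{B + B} = 6 \frac{B + \left(-5 + B\right)}{2 B} = 6 \left(-5 + 2 B\right) \frac{1}{2 B} = 6 \frac{-5 + 2 B}{2 B} = \frac{3 \left(-5 + 2 B\right)}{B}$)
$C{\left(z \right)} = 6 - z - \frac{15}{z}$ ($C{\left(z \right)} = \left(6 - \frac{15}{z}\right) - z = 6 - z - \frac{15}{z}$)
$Q{\left(h \right)} = -10 + h^{2} - \frac{7 h}{2}$ ($Q{\left(h \right)} = \left(h^{2} + \left(6 - 2 - \frac{15}{2}\right) h\right) - 10 = \left(h^{2} - \frac{7 h}{2}\right) - 10 = -10 + h^{2} - \frac{7 h}{2}$)
$\left(-67 + Q{\left(4 \right)}\right)^{2} = \left(-67 - \left(24 - 16\right)\right)^{2} = \left(-67 - 8\right)^{2} = \left(-75\right)^{2} = 5625$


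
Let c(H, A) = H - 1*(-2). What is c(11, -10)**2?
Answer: 169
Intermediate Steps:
c(H, A) = 2 + H (c(H, A) = H + 2 = 2 + H)
c(11, -10)**2 = (2 + 11)**2 = 13**2 = 169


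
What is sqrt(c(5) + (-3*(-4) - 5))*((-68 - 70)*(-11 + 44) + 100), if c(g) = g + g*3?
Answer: -13362*sqrt(3) ≈ -23144.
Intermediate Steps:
c(g) = 4*g (c(g) = g + 3*g = 4*g)
sqrt(c(5) + (-3*(-4) - 5))*((-68 - 70)*(-11 + 44) + 100) = sqrt(4*5 + (-3*(-4) - 5))*((-68 - 70)*(-11 + 44) + 100) = sqrt(20 + (12 - 5))*(-138*33 + 100) = sqrt(20 + 7)*(-4554 + 100) = sqrt(27)*(-4454) = (3*sqrt(3))*(-4454) = -13362*sqrt(3)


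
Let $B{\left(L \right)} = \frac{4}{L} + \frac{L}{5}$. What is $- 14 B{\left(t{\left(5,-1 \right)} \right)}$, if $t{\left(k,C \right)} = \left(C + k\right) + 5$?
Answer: $- \frac{1414}{45} \approx -31.422$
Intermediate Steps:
$t{\left(k,C \right)} = 5 + C + k$
$B{\left(L \right)} = \frac{4}{L} + \frac{L}{5}$ ($B{\left(L \right)} = \frac{4}{L} + L \frac{1}{5} = \frac{4}{L} + \frac{L}{5}$)
$- 14 B{\left(t{\left(5,-1 \right)} \right)} = - 14 \left(\frac{4}{5 - 1 + 5} + \frac{5 - 1 + 5}{5}\right) = - 14 \left(\frac{4}{9} + \frac{1}{5} \cdot 9\right) = - 14 \left(4 \cdot \frac{1}{9} + \frac{9}{5}\right) = - 14 \left(\frac{4}{9} + \frac{9}{5}\right) = \left(-14\right) \frac{101}{45} = - \frac{1414}{45}$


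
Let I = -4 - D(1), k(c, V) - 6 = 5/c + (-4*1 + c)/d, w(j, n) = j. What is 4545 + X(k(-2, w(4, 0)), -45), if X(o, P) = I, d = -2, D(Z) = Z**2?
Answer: 4540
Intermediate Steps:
k(c, V) = 8 + 5/c - c/2 (k(c, V) = 6 + (5/c + (-4*1 + c)/(-2)) = 6 + (5/c + (-4 + c)*(-1/2)) = 6 + (5/c + (2 - c/2)) = 6 + (2 + 5/c - c/2) = 8 + 5/c - c/2)
I = -5 (I = -4 - 1*1**2 = -4 - 1*1 = -4 - 1 = -5)
X(o, P) = -5
4545 + X(k(-2, w(4, 0)), -45) = 4545 - 5 = 4540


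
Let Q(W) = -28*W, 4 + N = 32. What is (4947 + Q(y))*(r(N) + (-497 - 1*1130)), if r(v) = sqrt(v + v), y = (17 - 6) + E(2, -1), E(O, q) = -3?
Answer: -7684321 + 9446*sqrt(14) ≈ -7.6490e+6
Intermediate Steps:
N = 28 (N = -4 + 32 = 28)
y = 8 (y = (17 - 6) - 3 = 11 - 3 = 8)
r(v) = sqrt(2)*sqrt(v) (r(v) = sqrt(2*v) = sqrt(2)*sqrt(v))
(4947 + Q(y))*(r(N) + (-497 - 1*1130)) = (4947 - 28*8)*(sqrt(2)*sqrt(28) + (-497 - 1*1130)) = (4947 - 224)*(sqrt(2)*(2*sqrt(7)) + (-497 - 1130)) = 4723*(2*sqrt(14) - 1627) = 4723*(-1627 + 2*sqrt(14)) = -7684321 + 9446*sqrt(14)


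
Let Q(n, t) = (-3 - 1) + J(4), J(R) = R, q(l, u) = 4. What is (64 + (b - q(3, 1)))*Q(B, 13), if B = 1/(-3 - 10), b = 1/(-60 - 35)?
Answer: 0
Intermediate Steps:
b = -1/95 (b = 1/(-95) = -1/95 ≈ -0.010526)
B = -1/13 (B = 1/(-13) = -1/13 ≈ -0.076923)
Q(n, t) = 0 (Q(n, t) = (-3 - 1) + 4 = -4 + 4 = 0)
(64 + (b - q(3, 1)))*Q(B, 13) = (64 + (-1/95 - 1*4))*0 = (64 + (-1/95 - 4))*0 = (64 - 381/95)*0 = (5699/95)*0 = 0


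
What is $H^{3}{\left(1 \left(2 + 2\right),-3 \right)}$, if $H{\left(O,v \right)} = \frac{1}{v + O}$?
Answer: $1$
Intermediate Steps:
$H{\left(O,v \right)} = \frac{1}{O + v}$
$H^{3}{\left(1 \left(2 + 2\right),-3 \right)} = \left(\frac{1}{1 \left(2 + 2\right) - 3}\right)^{3} = \left(\frac{1}{1 \cdot 4 - 3}\right)^{3} = \left(\frac{1}{4 - 3}\right)^{3} = \left(1^{-1}\right)^{3} = 1^{3} = 1$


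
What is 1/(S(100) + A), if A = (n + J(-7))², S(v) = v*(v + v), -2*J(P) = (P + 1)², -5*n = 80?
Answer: 1/21156 ≈ 4.7268e-5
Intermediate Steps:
n = -16 (n = -⅕*80 = -16)
J(P) = -(1 + P)²/2 (J(P) = -(P + 1)²/2 = -(1 + P)²/2)
S(v) = 2*v² (S(v) = v*(2*v) = 2*v²)
A = 1156 (A = (-16 - (1 - 7)²/2)² = (-16 - ½*(-6)²)² = (-16 - ½*36)² = (-16 - 18)² = (-34)² = 1156)
1/(S(100) + A) = 1/(2*100² + 1156) = 1/(2*10000 + 1156) = 1/(20000 + 1156) = 1/21156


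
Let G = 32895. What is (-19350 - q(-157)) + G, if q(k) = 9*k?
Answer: 14958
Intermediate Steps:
(-19350 - q(-157)) + G = (-19350 - 9*(-157)) + 32895 = (-19350 - 1*(-1413)) + 32895 = (-19350 + 1413) + 32895 = -17937 + 32895 = 14958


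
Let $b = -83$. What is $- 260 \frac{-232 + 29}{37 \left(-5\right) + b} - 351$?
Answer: $- \frac{36712}{67} \approx -547.94$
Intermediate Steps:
$- 260 \frac{-232 + 29}{37 \left(-5\right) + b} - 351 = - 260 \frac{-232 + 29}{37 \left(-5\right) - 83} - 351 = - 260 \left(- \frac{203}{-185 - 83}\right) - 351 = - 260 \left(- \frac{203}{-268}\right) - 351 = - 260 \left(\left(-203\right) \left(- \frac{1}{268}\right)\right) - 351 = \left(-260\right) \frac{203}{268} - 351 = - \frac{13195}{67} - 351 = - \frac{36712}{67}$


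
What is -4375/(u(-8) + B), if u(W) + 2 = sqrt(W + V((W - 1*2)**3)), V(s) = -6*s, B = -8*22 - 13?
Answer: 835625/30489 + 8750*sqrt(1498)/30489 ≈ 38.515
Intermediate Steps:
B = -189 (B = -176 - 13 = -189)
u(W) = -2 + sqrt(W - 6*(-2 + W)**3) (u(W) = -2 + sqrt(W - 6*(W - 1*2)**3) = -2 + sqrt(W - 6*(W - 2)**3) = -2 + sqrt(W - 6*(-2 + W)**3))
-4375/(u(-8) + B) = -4375/((-2 + sqrt(-8 - 6*(-2 - 8)**3)) - 189) = -4375/((-2 + sqrt(-8 - 6*(-10)**3)) - 189) = -4375/((-2 + sqrt(-8 - 6*(-1000))) - 189) = -4375/((-2 + sqrt(-8 + 6000)) - 189) = -4375/((-2 + sqrt(5992)) - 189) = -4375/((-2 + 2*sqrt(1498)) - 189) = -4375/(-191 + 2*sqrt(1498))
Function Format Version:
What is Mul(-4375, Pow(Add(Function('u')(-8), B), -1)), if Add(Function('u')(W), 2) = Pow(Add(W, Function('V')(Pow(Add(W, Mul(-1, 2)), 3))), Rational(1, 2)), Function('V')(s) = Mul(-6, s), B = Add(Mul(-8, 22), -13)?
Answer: Add(Rational(835625, 30489), Mul(Rational(8750, 30489), Pow(1498, Rational(1, 2)))) ≈ 38.515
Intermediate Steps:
B = -189 (B = Add(-176, -13) = -189)
Function('u')(W) = Add(-2, Pow(Add(W, Mul(-6, Pow(Add(-2, W), 3))), Rational(1, 2))) (Function('u')(W) = Add(-2, Pow(Add(W, Mul(-6, Pow(Add(W, Mul(-1, 2)), 3))), Rational(1, 2))) = Add(-2, Pow(Add(W, Mul(-6, Pow(Add(W, -2), 3))), Rational(1, 2))) = Add(-2, Pow(Add(W, Mul(-6, Pow(Add(-2, W), 3))), Rational(1, 2))))
Mul(-4375, Pow(Add(Function('u')(-8), B), -1)) = Mul(-4375, Pow(Add(Add(-2, Pow(Add(-8, Mul(-6, Pow(Add(-2, -8), 3))), Rational(1, 2))), -189), -1)) = Mul(-4375, Pow(Add(Add(-2, Pow(Add(-8, Mul(-6, Pow(-10, 3))), Rational(1, 2))), -189), -1)) = Mul(-4375, Pow(Add(Add(-2, Pow(Add(-8, Mul(-6, -1000)), Rational(1, 2))), -189), -1)) = Mul(-4375, Pow(Add(Add(-2, Pow(Add(-8, 6000), Rational(1, 2))), -189), -1)) = Mul(-4375, Pow(Add(Add(-2, Pow(5992, Rational(1, 2))), -189), -1)) = Mul(-4375, Pow(Add(Add(-2, Mul(2, Pow(1498, Rational(1, 2)))), -189), -1)) = Mul(-4375, Pow(Add(-191, Mul(2, Pow(1498, Rational(1, 2)))), -1))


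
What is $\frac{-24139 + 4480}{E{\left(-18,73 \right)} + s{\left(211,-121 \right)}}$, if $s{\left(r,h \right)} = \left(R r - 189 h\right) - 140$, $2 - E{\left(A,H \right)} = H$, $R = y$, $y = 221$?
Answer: $- \frac{19659}{69289} \approx -0.28372$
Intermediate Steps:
$R = 221$
$E{\left(A,H \right)} = 2 - H$
$s{\left(r,h \right)} = -140 - 189 h + 221 r$ ($s{\left(r,h \right)} = \left(221 r - 189 h\right) - 140 = \left(- 189 h + 221 r\right) - 140 = -140 - 189 h + 221 r$)
$\frac{-24139 + 4480}{E{\left(-18,73 \right)} + s{\left(211,-121 \right)}} = \frac{-24139 + 4480}{\left(2 - 73\right) - -69360} = - \frac{19659}{\left(2 - 73\right) + \left(-140 + 22869 + 46631\right)} = - \frac{19659}{-71 + 69360} = - \frac{19659}{69289}$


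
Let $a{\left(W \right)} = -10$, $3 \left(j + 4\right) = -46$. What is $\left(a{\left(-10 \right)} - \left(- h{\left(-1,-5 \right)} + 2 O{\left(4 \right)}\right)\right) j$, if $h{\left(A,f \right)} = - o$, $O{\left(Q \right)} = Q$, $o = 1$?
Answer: $\frac{1102}{3} \approx 367.33$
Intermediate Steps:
$j = - \frac{58}{3}$ ($j = -4 + \frac{1}{3} \left(-46\right) = -4 - \frac{46}{3} = - \frac{58}{3} \approx -19.333$)
$h{\left(A,f \right)} = -1$ ($h{\left(A,f \right)} = \left(-1\right) 1 = -1$)
$\left(a{\left(-10 \right)} - \left(- h{\left(-1,-5 \right)} + 2 O{\left(4 \right)}\right)\right) j = \left(-10 - 9\right) \left(- \frac{58}{3}\right) = \left(-19\right) \left(- \frac{58}{3}\right) = \frac{1102}{3}$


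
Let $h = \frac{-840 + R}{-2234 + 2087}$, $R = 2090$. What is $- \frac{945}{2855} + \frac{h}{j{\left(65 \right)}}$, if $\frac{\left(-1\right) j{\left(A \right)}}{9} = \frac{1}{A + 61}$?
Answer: $\frac{1423531}{11991} \approx 118.72$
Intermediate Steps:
$j{\left(A \right)} = - \frac{9}{61 + A}$ ($j{\left(A \right)} = - \frac{9}{A + 61} = - \frac{9}{61 + A}$)
$h = - \frac{1250}{147}$ ($h = \frac{-840 + 2090}{-2234 + 2087} = \frac{1250}{-147} = 1250 \left(- \frac{1}{147}\right) = - \frac{1250}{147} \approx -8.5034$)
$- \frac{945}{2855} + \frac{h}{j{\left(65 \right)}} = - \frac{945}{2855} - \frac{1250}{147 \left(- \frac{9}{61 + 65}\right)} = \left(-945\right) \frac{1}{2855} - \frac{1250}{147 \left(- \frac{9}{126}\right)} = - \frac{189}{571} - \frac{1250}{147 \left(\left(-9\right) \frac{1}{126}\right)} = - \frac{189}{571} - \frac{1250}{147 \left(- \frac{1}{14}\right)} = - \frac{189}{571} - - \frac{2500}{21} = - \frac{189}{571} + \frac{2500}{21} = \frac{1423531}{11991}$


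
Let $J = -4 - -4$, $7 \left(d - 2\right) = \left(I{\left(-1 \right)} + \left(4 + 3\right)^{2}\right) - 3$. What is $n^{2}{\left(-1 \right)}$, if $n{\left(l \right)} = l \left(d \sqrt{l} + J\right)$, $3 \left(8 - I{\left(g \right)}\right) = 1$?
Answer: $- \frac{841}{9} \approx -93.444$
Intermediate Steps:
$I{\left(g \right)} = \frac{23}{3}$ ($I{\left(g \right)} = 8 - \frac{1}{3} = \frac{23}{3}$)
$d = \frac{29}{3}$ ($d = 2 + \frac{\left(\frac{23}{3} + \left(4 + 3\right)^{2}\right) - 3}{7} = 2 + \frac{\left(\frac{23}{3} + 7^{2}\right) - 3}{7} = 2 + \frac{\left(\frac{23}{3} + 49\right) - 3}{7} = 2 + \frac{\frac{170}{3} - 3}{7} = 2 + \frac{1}{7} \cdot \frac{161}{3} = 2 + \frac{23}{3} = \frac{29}{3} \approx 9.6667$)
$J = 0$ ($J = -4 + 4 = 0$)
$n{\left(l \right)} = \frac{29 l^{\frac{3}{2}}}{3}$ ($n{\left(l \right)} = l \left(\frac{29 \sqrt{l}}{3} + 0\right) = l \frac{29 \sqrt{l}}{3} = \frac{29 l^{\frac{3}{2}}}{3}$)
$n^{2}{\left(-1 \right)} = \left(\frac{29 \left(-1\right)^{\frac{3}{2}}}{3}\right)^{2} = \left(\frac{29 \left(- i\right)}{3}\right)^{2} = \left(- \frac{29 i}{3}\right)^{2} = - \frac{841}{9}$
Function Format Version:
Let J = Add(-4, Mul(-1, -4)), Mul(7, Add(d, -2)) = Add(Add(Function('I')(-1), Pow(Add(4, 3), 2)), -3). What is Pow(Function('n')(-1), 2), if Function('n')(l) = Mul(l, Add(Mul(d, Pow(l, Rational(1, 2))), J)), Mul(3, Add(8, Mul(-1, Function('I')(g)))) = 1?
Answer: Rational(-841, 9) ≈ -93.444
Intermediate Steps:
Function('I')(g) = Rational(23, 3) (Function('I')(g) = Add(8, Mul(Rational(-1, 3), 1)) = Add(8, Rational(-1, 3)) = Rational(23, 3))
d = Rational(29, 3) (d = Add(2, Mul(Rational(1, 7), Add(Add(Rational(23, 3), Pow(Add(4, 3), 2)), -3))) = Add(2, Mul(Rational(1, 7), Add(Add(Rational(23, 3), Pow(7, 2)), -3))) = Add(2, Mul(Rational(1, 7), Add(Add(Rational(23, 3), 49), -3))) = Add(2, Mul(Rational(1, 7), Add(Rational(170, 3), -3))) = Add(2, Mul(Rational(1, 7), Rational(161, 3))) = Add(2, Rational(23, 3)) = Rational(29, 3) ≈ 9.6667)
J = 0 (J = Add(-4, 4) = 0)
Function('n')(l) = Mul(Rational(29, 3), Pow(l, Rational(3, 2))) (Function('n')(l) = Mul(l, Add(Mul(Rational(29, 3), Pow(l, Rational(1, 2))), 0)) = Mul(l, Mul(Rational(29, 3), Pow(l, Rational(1, 2)))) = Mul(Rational(29, 3), Pow(l, Rational(3, 2))))
Pow(Function('n')(-1), 2) = Pow(Mul(Rational(29, 3), Pow(-1, Rational(3, 2))), 2) = Pow(Mul(Rational(29, 3), Mul(-1, I)), 2) = Pow(Mul(Rational(-29, 3), I), 2) = Rational(-841, 9)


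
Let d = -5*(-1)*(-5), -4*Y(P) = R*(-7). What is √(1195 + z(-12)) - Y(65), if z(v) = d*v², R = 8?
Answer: -14 + I*√2405 ≈ -14.0 + 49.041*I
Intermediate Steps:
Y(P) = 14 (Y(P) = -2*(-7) = -¼*(-56) = 14)
d = -25 (d = 5*(-5) = -25)
z(v) = -25*v²
√(1195 + z(-12)) - Y(65) = √(1195 - 25*(-12)²) - 1*14 = √(1195 - 25*144) - 14 = √(1195 - 3600) - 14 = √(-2405) - 14 = I*√2405 - 14 = -14 + I*√2405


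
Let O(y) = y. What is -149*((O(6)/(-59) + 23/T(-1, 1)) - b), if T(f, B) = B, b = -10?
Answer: -289209/59 ≈ -4901.8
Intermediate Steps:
-149*((O(6)/(-59) + 23/T(-1, 1)) - b) = -149*((6/(-59) + 23/1) - 1*(-10)) = -149*((6*(-1/59) + 23*1) + 10) = -149*((-6/59 + 23) + 10) = -149*(1351/59 + 10) = -149*1941/59 = -289209/59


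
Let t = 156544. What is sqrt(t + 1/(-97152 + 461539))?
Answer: sqrt(20785581350186723)/364387 ≈ 395.66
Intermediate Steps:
sqrt(t + 1/(-97152 + 461539)) = sqrt(156544 + 1/(-97152 + 461539)) = sqrt(156544 + 1/364387) = sqrt(57042598529/364387) = sqrt(20785581350186723)/364387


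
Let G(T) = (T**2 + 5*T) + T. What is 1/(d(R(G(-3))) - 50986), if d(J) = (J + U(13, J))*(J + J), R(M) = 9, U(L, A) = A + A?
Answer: -1/50500 ≈ -1.9802e-5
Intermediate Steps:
U(L, A) = 2*A
G(T) = T**2 + 6*T
d(J) = 6*J**2 (d(J) = (J + 2*J)*(J + J) = (3*J)*(2*J) = 6*J**2)
1/(d(R(G(-3))) - 50986) = 1/(6*9**2 - 50986) = 1/(6*81 - 50986) = 1/(486 - 50986) = 1/(-50500) = -1/50500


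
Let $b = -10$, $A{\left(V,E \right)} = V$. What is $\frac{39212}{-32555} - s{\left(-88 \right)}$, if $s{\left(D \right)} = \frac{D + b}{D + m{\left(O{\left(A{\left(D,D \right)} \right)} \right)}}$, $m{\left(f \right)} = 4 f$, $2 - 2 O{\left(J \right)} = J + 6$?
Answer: $\frac{5343}{260440} \approx 0.020515$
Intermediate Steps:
$O{\left(J \right)} = -2 - \frac{J}{2}$ ($O{\left(J \right)} = 1 - \frac{J + 6}{2} = 1 - \frac{6 + J}{2} = 1 - \left(3 + \frac{J}{2}\right) = -2 - \frac{J}{2}$)
$s{\left(D \right)} = \frac{-10 + D}{-8 - D}$ ($s{\left(D \right)} = \frac{D - 10}{D + 4 \left(-2 - \frac{D}{2}\right)} = \frac{-10 + D}{D - \left(8 + 2 D\right)} = \frac{-10 + D}{-8 - D}$)
$\frac{39212}{-32555} - s{\left(-88 \right)} = \frac{39212}{-32555} - \frac{10 - -88}{8 - 88} = 39212 \left(- \frac{1}{32555}\right) - \frac{10 + 88}{-80} = - \frac{39212}{32555} - \left(- \frac{1}{80}\right) 98 = - \frac{39212}{32555} - - \frac{49}{40} = - \frac{39212}{32555} + \frac{49}{40} = \frac{5343}{260440}$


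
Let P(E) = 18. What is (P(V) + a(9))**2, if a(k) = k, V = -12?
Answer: 729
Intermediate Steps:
(P(V) + a(9))**2 = (18 + 9)**2 = 27**2 = 729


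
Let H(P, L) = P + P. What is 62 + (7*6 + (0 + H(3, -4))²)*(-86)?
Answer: -6646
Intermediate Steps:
H(P, L) = 2*P
62 + (7*6 + (0 + H(3, -4))²)*(-86) = 62 + (7*6 + (0 + 2*3)²)*(-86) = 62 + (42 + (0 + 6)²)*(-86) = 62 + (42 + 6²)*(-86) = 62 + (42 + 36)*(-86) = 62 + 78*(-86) = 62 - 6708 = -6646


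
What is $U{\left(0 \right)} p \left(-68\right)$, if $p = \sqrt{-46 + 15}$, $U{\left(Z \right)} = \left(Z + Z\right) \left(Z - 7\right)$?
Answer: $0$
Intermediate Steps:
$U{\left(Z \right)} = 2 Z \left(-7 + Z\right)$
$p = i \sqrt{31}$ ($p = \sqrt{-31} = i \sqrt{31} \approx 5.5678 i$)
$U{\left(0 \right)} p \left(-68\right) = 2 \cdot 0 \left(-7 + 0\right) i \sqrt{31} \left(-68\right) = 2 \cdot 0 \left(-7\right) i \sqrt{31} \left(-68\right) = 0 i \sqrt{31} \left(-68\right) = 0 \left(-68\right) = 0$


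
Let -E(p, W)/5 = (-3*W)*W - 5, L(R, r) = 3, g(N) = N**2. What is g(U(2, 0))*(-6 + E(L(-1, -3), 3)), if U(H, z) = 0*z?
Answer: 0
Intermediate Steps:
U(H, z) = 0
E(p, W) = 25 + 15*W**2 (E(p, W) = -5*((-3*W)*W - 5) = -5*(-3*W**2 - 5) = -5*(-5 - 3*W**2) = 25 + 15*W**2)
g(U(2, 0))*(-6 + E(L(-1, -3), 3)) = 0**2*(-6 + (25 + 15*3**2)) = 0*(-6 + (25 + 15*9)) = 0*(-6 + (25 + 135)) = 0*(-6 + 160) = 0*154 = 0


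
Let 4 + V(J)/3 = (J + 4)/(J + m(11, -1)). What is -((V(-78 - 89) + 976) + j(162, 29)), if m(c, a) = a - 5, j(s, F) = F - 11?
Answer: -170375/173 ≈ -984.83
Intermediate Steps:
j(s, F) = -11 + F
m(c, a) = -5 + a
V(J) = -12 + 3*(4 + J)/(-6 + J) (V(J) = -12 + 3*((J + 4)/(J + (-5 - 1))) = -12 + 3*((4 + J)/(J - 6)) = -12 + 3*((4 + J)/(-6 + J)) = -12 + 3*(4 + J)/(-6 + J))
-((V(-78 - 89) + 976) + j(162, 29)) = -((3*(28 - 3*(-78 - 89))/(-6 + (-78 - 89)) + 976) + (-11 + 29)) = -((3*(28 - 3*(-167))/(-6 - 167) + 976) + 18) = -((3*(28 + 501)/(-173) + 976) + 18) = -((3*(-1/173)*529 + 976) + 18) = -((-1587/173 + 976) + 18) = -(167261/173 + 18) = -1*170375/173 = -170375/173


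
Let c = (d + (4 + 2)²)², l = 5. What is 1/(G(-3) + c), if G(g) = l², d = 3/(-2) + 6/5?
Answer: 100/129949 ≈ 0.00076953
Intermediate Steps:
d = -3/10 (d = 3*(-½) + 6*(⅕) = -3/2 + 6/5 = -3/10 ≈ -0.30000)
G(g) = 25 (G(g) = 5² = 25)
c = 127449/100 (c = (-3/10 + (4 + 2)²)² = (-3/10 + 6²)² = (-3/10 + 36)² = (357/10)² = 127449/100 ≈ 1274.5)
1/(G(-3) + c) = 1/(25 + 127449/100) = 1/(129949/100) = 100/129949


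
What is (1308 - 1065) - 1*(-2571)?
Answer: 2814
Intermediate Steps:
(1308 - 1065) - 1*(-2571) = 243 + 2571 = 2814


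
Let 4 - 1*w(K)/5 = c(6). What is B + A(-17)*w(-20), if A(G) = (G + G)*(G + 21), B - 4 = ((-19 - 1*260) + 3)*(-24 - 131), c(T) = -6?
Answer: 35984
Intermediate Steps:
w(K) = 50 (w(K) = 20 - 5*(-6) = 20 + 30 = 50)
B = 42784 (B = 4 + ((-19 - 1*260) + 3)*(-24 - 131) = 4 + ((-19 - 260) + 3)*(-155) = 4 + (-279 + 3)*(-155) = 4 - 276*(-155) = 4 + 42780 = 42784)
A(G) = 2*G*(21 + G) (A(G) = (2*G)*(21 + G) = 2*G*(21 + G))
B + A(-17)*w(-20) = 42784 + (2*(-17)*(21 - 17))*50 = 42784 + (2*(-17)*4)*50 = 42784 - 136*50 = 42784 - 6800 = 35984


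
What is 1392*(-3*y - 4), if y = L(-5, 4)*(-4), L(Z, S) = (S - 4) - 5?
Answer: -89088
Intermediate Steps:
L(Z, S) = -9 + S (L(Z, S) = (-4 + S) - 5 = -9 + S)
y = 20 (y = (-9 + 4)*(-4) = -5*(-4) = 20)
1392*(-3*y - 4) = 1392*(-3*20 - 4) = 1392*(-60 - 4) = 1392*(-64) = -89088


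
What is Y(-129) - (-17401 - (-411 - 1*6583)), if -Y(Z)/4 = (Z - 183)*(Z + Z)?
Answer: -311577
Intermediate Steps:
Y(Z) = -8*Z*(-183 + Z) (Y(Z) = -4*(Z - 183)*(Z + Z) = -4*(-183 + Z)*2*Z = -8*Z*(-183 + Z))
Y(-129) - (-17401 - (-411 - 1*6583)) = 8*(-129)*(183 - 1*(-129)) - (-17401 - (-411 - 1*6583)) = 8*(-129)*(183 + 129) - (-17401 - (-411 - 6583)) = 8*(-129)*312 - (-17401 - 1*(-6994)) = -321984 - (-17401 + 6994) = -321984 - 1*(-10407) = -321984 + 10407 = -311577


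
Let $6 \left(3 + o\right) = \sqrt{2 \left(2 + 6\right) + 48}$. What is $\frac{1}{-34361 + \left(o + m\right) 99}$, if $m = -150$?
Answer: $- \frac{1}{49376} \approx -2.0253 \cdot 10^{-5}$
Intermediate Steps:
$o = - \frac{5}{3}$ ($o = -3 + \frac{\sqrt{2 \left(2 + 6\right) + 48}}{6} = -3 + \frac{\sqrt{2 \cdot 8 + 48}}{6} = -3 + \frac{\sqrt{16 + 48}}{6} = -3 + \frac{\sqrt{64}}{6} = -3 + \frac{1}{6} \cdot 8 = -3 + \frac{4}{3} = - \frac{5}{3} \approx -1.6667$)
$\frac{1}{-34361 + \left(o + m\right) 99} = \frac{1}{-34361 + \left(- \frac{5}{3} - 150\right) 99} = \frac{1}{-34361 - 15015} = \frac{1}{-49376} = - \frac{1}{49376}$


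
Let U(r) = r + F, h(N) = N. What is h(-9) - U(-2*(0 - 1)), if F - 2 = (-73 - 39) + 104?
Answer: -5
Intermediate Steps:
F = -6 (F = 2 + ((-73 - 39) + 104) = 2 + (-112 + 104) = 2 - 8 = -6)
U(r) = -6 + r (U(r) = r - 6 = -6 + r)
h(-9) - U(-2*(0 - 1)) = -9 - (-6 - 2*(0 - 1)) = -9 - (-6 - 2*(-1)) = -9 - (-6 + 2) = -9 - 1*(-4) = -9 + 4 = -5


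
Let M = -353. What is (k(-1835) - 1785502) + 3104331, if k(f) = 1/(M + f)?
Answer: 2885597851/2188 ≈ 1.3188e+6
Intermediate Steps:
k(f) = 1/(-353 + f)
(k(-1835) - 1785502) + 3104331 = (1/(-353 - 1835) - 1785502) + 3104331 = (1/(-2188) - 1785502) + 3104331 = (-1/2188 - 1785502) + 3104331 = -3906678377/2188 + 3104331 = 2885597851/2188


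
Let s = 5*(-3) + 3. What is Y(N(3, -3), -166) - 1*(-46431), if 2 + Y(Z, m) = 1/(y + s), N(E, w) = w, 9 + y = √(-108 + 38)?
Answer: 3389314/73 - I*√70/511 ≈ 46429.0 - 0.016373*I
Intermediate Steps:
y = -9 + I*√70 (y = -9 + √(-108 + 38) = -9 + √(-70) = -9 + I*√70 ≈ -9.0 + 8.3666*I)
s = -12 (s = -15 + 3 = -12)
Y(Z, m) = -2 + 1/(-21 + I*√70) (Y(Z, m) = -2 + 1/((-9 + I*√70) - 12) = -2 + 1/(-21 + I*√70))
Y(N(3, -3), -166) - 1*(-46431) = (-149/73 - I*√70/511) - 1*(-46431) = (-149/73 - I*√70/511) + 46431 = 3389314/73 - I*√70/511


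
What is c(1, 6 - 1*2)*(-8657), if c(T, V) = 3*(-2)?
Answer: 51942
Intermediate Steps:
c(T, V) = -6
c(1, 6 - 1*2)*(-8657) = -6*(-8657) = 51942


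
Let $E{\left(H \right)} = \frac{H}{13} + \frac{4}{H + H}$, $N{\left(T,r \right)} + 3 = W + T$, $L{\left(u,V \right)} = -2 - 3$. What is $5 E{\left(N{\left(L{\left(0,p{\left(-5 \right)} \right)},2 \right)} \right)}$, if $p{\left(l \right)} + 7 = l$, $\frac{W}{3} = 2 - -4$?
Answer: $\frac{63}{13} \approx 4.8462$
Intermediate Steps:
$W = 18$ ($W = 3 \left(2 - -4\right) = 3 \left(2 + 4\right) = 3 \cdot 6 = 18$)
$p{\left(l \right)} = -7 + l$
$L{\left(u,V \right)} = -5$ ($L{\left(u,V \right)} = -2 - 3 = -5$)
$N{\left(T,r \right)} = 15 + T$ ($N{\left(T,r \right)} = -3 + \left(18 + T\right) = 15 + T$)
$E{\left(H \right)} = \frac{2}{H} + \frac{H}{13}$ ($E{\left(H \right)} = H \frac{1}{13} + \frac{4}{2 H} = \frac{H}{13} + 4 \frac{1}{2 H} = \frac{H}{13} + \frac{2}{H} = \frac{2}{H} + \frac{H}{13}$)
$5 E{\left(N{\left(L{\left(0,p{\left(-5 \right)} \right)},2 \right)} \right)} = 5 \left(\frac{2}{15 - 5} + \frac{15 - 5}{13}\right) = 5 \left(\frac{2}{10} + \frac{1}{13} \cdot 10\right) = 5 \left(2 \cdot \frac{1}{10} + \frac{10}{13}\right) = 5 \left(\frac{1}{5} + \frac{10}{13}\right) = 5 \cdot \frac{63}{65} = \frac{63}{13}$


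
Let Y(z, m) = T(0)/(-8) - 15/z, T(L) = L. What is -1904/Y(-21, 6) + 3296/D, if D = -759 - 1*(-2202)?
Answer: -19215824/7215 ≈ -2663.3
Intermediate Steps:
Y(z, m) = -15/z (Y(z, m) = 0/(-8) - 15/z = 0*(-⅛) - 15/z = 0 - 15/z = -15/z)
D = 1443 (D = -759 + 2202 = 1443)
-1904/Y(-21, 6) + 3296/D = -1904/((-15/(-21))) + 3296/1443 = -1904/((-15*(-1/21))) + 3296*(1/1443) = -1904/5/7 + 3296/1443 = -1904*7/5 + 3296/1443 = -13328/5 + 3296/1443 = -19215824/7215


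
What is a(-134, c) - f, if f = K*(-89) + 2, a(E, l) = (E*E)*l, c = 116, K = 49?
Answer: 2087255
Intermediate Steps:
a(E, l) = l*E**2 (a(E, l) = E**2*l = l*E**2)
f = -4359 (f = 49*(-89) + 2 = -4361 + 2 = -4359)
a(-134, c) - f = 116*(-134)**2 - 1*(-4359) = 116*17956 + 4359 = 2082896 + 4359 = 2087255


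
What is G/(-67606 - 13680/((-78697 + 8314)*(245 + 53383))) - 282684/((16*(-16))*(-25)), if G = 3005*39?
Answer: -86766231369858809/1890213443006400 ≈ -45.903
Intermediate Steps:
G = 117195
G/(-67606 - 13680/((-78697 + 8314)*(245 + 53383))) - 282684/((16*(-16))*(-25)) = 117195/(-67606 - 13680/((-78697 + 8314)*(245 + 53383))) - 282684/((16*(-16))*(-25)) = 117195/(-67606 - 13680/((-70383*53628))) - 282684/((-256*(-25))) = 117195/(-67606 - 13680/(-3774499524)) - 282684/6400 = 117195/(-67606 - 13680*(-1)/3774499524) - 282684*1/6400 = 117195/(-67606 - 1*(-380/104847209)) - 70671/1600 = 117195/(-67606 + 380/104847209) - 70671/1600 = 117195/(-7088300411274/104847209) - 70671/1600 = 117195*(-104847209/7088300411274) - 70671/1600 = -4095856219585/2362766803758 - 70671/1600 = -86766231369858809/1890213443006400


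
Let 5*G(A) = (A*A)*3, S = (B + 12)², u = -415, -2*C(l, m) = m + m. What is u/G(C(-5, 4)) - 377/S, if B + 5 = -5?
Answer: -6599/48 ≈ -137.48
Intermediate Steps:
C(l, m) = -m (C(l, m) = -(m + m)/2 = -m)
B = -10 (B = -5 - 5 = -10)
S = 4 (S = (-10 + 12)² = 2² = 4)
G(A) = 3*A²/5 (G(A) = ((A*A)*3)/5 = (A²*3)/5 = (3*A²)/5 = 3*A²/5)
u/G(C(-5, 4)) - 377/S = -415/(3*(-1*4)²/5) - 377/4 = -415/((⅗)*(-4)²) - 377*¼ = -415/((⅗)*16) - 377/4 = -415/48/5 - 377/4 = -415*5/48 - 377/4 = -2075/48 - 377/4 = -6599/48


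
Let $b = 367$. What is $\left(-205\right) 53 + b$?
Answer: $-10498$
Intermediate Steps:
$\left(-205\right) 53 + b = \left(-205\right) 53 + 367 = -10865 + 367 = -10498$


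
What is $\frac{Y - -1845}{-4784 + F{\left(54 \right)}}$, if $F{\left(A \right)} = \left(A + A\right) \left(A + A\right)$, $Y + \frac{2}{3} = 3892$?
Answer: $\frac{17209}{20640} \approx 0.83377$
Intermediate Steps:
$Y = \frac{11674}{3}$ ($Y = - \frac{2}{3} + 3892 = \frac{11674}{3} \approx 3891.3$)
$F{\left(A \right)} = 4 A^{2}$ ($F{\left(A \right)} = 2 A 2 A = 4 A^{2}$)
$\frac{Y - -1845}{-4784 + F{\left(54 \right)}} = \frac{\frac{11674}{3} - -1845}{-4784 + 4 \cdot 54^{2}} = \frac{\frac{11674}{3} + 1845}{-4784 + 4 \cdot 2916} = \frac{17209}{3 \left(-4784 + 11664\right)} = \frac{17209}{3 \cdot 6880} = \frac{17209}{3} \cdot \frac{1}{6880} = \frac{17209}{20640}$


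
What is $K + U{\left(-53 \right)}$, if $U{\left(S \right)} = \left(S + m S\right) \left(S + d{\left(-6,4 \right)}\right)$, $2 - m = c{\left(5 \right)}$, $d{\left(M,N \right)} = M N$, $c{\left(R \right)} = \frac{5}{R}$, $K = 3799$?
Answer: $11961$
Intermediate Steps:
$m = 1$ ($m = 2 - \frac{5}{5} = 2 - 5 \cdot \frac{1}{5} = 2 - 1 = 1$)
$U{\left(S \right)} = 2 S \left(-24 + S\right)$ ($U{\left(S \right)} = \left(S + 1 S\right) \left(S - 24\right) = \left(S + S\right) \left(S - 24\right) = 2 S \left(-24 + S\right)$)
$K + U{\left(-53 \right)} = 3799 + 2 \left(-53\right) \left(-24 - 53\right) = 3799 + 2 \left(-53\right) \left(-77\right) = 3799 + 8162 = 11961$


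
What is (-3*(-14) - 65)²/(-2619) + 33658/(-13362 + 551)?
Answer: -94927321/33552009 ≈ -2.8293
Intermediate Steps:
(-3*(-14) - 65)²/(-2619) + 33658/(-13362 + 551) = (42 - 65)²*(-1/2619) + 33658/(-12811) = (-23)²*(-1/2619) + 33658*(-1/12811) = 529*(-1/2619) - 33658/12811 = -529/2619 - 33658/12811 = -94927321/33552009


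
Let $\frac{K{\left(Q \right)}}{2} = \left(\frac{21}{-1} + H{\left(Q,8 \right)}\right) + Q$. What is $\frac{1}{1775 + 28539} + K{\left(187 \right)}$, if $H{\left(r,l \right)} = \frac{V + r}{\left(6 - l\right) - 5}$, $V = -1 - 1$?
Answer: $\frac{59233563}{212198} \approx 279.14$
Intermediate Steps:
$V = -2$
$H{\left(r,l \right)} = \frac{-2 + r}{1 - l}$ ($H{\left(r,l \right)} = \frac{-2 + r}{\left(6 - l\right) - 5} = \frac{-2 + r}{1 - l}$)
$K{\left(Q \right)} = - \frac{290}{7} + \frac{12 Q}{7}$ ($K{\left(Q \right)} = 2 \left(\left(\frac{21}{-1} + \frac{2 - Q}{-1 + 8}\right) + Q\right) = 2 \left(\left(21 \left(-1\right) + \frac{2 - Q}{7}\right) + Q\right) = 2 \left(\left(-21 + \frac{2 - Q}{7}\right) + Q\right) = 2 \left(\left(-21 - \left(- \frac{2}{7} + \frac{Q}{7}\right)\right) + Q\right) = 2 \left(\left(- \frac{145}{7} - \frac{Q}{7}\right) + Q\right) = 2 \left(- \frac{145}{7} + \frac{6 Q}{7}\right) = - \frac{290}{7} + \frac{12 Q}{7}$)
$\frac{1}{1775 + 28539} + K{\left(187 \right)} = \frac{1}{1775 + 28539} + \left(- \frac{290}{7} + \frac{12}{7} \cdot 187\right) = \frac{1}{30314} + \left(- \frac{290}{7} + \frac{2244}{7}\right) = \frac{1}{30314} + \frac{1954}{7} = \frac{59233563}{212198}$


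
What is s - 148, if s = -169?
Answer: -317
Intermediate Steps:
s - 148 = -169 - 148 = -317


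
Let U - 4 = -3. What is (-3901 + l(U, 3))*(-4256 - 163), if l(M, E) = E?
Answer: 17225262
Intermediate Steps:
U = 1 (U = 4 - 3 = 1)
(-3901 + l(U, 3))*(-4256 - 163) = (-3901 + 3)*(-4256 - 163) = -3898*(-4419) = 17225262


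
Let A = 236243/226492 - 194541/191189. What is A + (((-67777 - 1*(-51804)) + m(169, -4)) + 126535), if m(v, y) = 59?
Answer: 684313974216329/6186111284 ≈ 1.1062e+5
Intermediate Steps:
A = 157868965/6186111284 (A = 236243*(1/226492) - 194541*1/191189 = 33749/32356 - 194541/191189 = 157868965/6186111284 ≈ 0.025520)
A + (((-67777 - 1*(-51804)) + m(169, -4)) + 126535) = 157868965/6186111284 + (((-67777 - 1*(-51804)) + 59) + 126535) = 157868965/6186111284 + (((-67777 + 51804) + 59) + 126535) = 157868965/6186111284 + ((-15973 + 59) + 126535) = 157868965/6186111284 + (-15914 + 126535) = 157868965/6186111284 + 110621 = 684313974216329/6186111284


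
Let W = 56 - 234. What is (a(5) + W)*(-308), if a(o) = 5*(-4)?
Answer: 60984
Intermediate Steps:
W = -178
a(o) = -20
(a(5) + W)*(-308) = (-20 - 178)*(-308) = -198*(-308) = 60984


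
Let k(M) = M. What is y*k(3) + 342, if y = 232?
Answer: 1038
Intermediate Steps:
y*k(3) + 342 = 232*3 + 342 = 696 + 342 = 1038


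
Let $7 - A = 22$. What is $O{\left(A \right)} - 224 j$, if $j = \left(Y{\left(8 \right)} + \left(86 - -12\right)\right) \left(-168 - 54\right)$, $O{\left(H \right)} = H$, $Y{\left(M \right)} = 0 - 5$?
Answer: $4624689$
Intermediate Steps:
$A = -15$ ($A = 7 - 22 = -15$)
$Y{\left(M \right)} = -5$
$j = -20646$ ($j = \left(-5 + \left(86 - -12\right)\right) \left(-168 - 54\right) = \left(-5 + \left(86 + 12\right)\right) \left(-222\right) = \left(-5 + 98\right) \left(-222\right) = 93 \left(-222\right) = -20646$)
$O{\left(A \right)} - 224 j = -15 - -4624704 = -15 + 4624704 = 4624689$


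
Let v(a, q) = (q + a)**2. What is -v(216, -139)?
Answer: -5929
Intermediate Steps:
v(a, q) = (a + q)**2
-v(216, -139) = -(216 - 139)**2 = -1*77**2 = -1*5929 = -5929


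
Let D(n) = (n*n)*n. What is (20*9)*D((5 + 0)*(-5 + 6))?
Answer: 22500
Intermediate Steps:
D(n) = n³ (D(n) = n²*n = n³)
(20*9)*D((5 + 0)*(-5 + 6)) = (20*9)*((5 + 0)*(-5 + 6))³ = 180*(5*1)³ = 180*5³ = 180*125 = 22500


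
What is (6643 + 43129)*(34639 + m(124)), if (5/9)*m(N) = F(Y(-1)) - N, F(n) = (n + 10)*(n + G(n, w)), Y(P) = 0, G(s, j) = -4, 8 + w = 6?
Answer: 8546798068/5 ≈ 1.7094e+9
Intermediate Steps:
w = -2 (w = -8 + 6 = -2)
F(n) = (-4 + n)*(10 + n) (F(n) = (n + 10)*(n - 4) = (10 + n)*(-4 + n) = (-4 + n)*(10 + n))
m(N) = -72 - 9*N/5 (m(N) = 9*((-40 + 0² + 6*0) - N)/5 = 9*((-40 + 0 + 0) - N)/5 = 9*(-40 - N)/5 = -72 - 9*N/5)
(6643 + 43129)*(34639 + m(124)) = (6643 + 43129)*(34639 + (-72 - 9/5*124)) = 49772*(34639 + (-72 - 1116/5)) = 49772*(34639 - 1476/5) = 49772*(171719/5) = 8546798068/5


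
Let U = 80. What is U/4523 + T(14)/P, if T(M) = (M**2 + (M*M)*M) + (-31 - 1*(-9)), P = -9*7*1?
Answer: -13193074/284949 ≈ -46.300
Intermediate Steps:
P = -63 (P = -63*1 = -63)
T(M) = -22 + M**2 + M**3 (T(M) = (M**2 + M**2*M) + (-31 + 9) = (M**2 + M**3) - 22 = -22 + M**2 + M**3)
U/4523 + T(14)/P = 80/4523 + (-22 + 14**2 + 14**3)/(-63) = 80*(1/4523) + (-22 + 196 + 2744)*(-1/63) = 80/4523 + 2918*(-1/63) = 80/4523 - 2918/63 = -13193074/284949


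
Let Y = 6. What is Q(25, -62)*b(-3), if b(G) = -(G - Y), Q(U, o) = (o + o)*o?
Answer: 69192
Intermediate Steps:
Q(U, o) = 2*o² (Q(U, o) = (2*o)*o = 2*o²)
b(G) = 6 - G (b(G) = -(G - 1*6) = -(G - 6) = -(-6 + G) = 6 - G)
Q(25, -62)*b(-3) = (2*(-62)²)*(6 - 1*(-3)) = (2*3844)*(6 + 3) = 7688*9 = 69192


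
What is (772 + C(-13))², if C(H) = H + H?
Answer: 556516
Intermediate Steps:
C(H) = 2*H
(772 + C(-13))² = (772 + 2*(-13))² = (772 - 26)² = 746² = 556516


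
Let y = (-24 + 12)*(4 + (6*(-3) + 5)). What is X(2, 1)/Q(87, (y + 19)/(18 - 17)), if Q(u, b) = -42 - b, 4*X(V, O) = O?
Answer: -1/676 ≈ -0.0014793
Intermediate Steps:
X(V, O) = O/4
y = 108 (y = -12*(4 + (-18 + 5)) = -12*(4 - 13) = -12*(-9) = 108)
X(2, 1)/Q(87, (y + 19)/(18 - 17)) = ((¼)*1)/(-42 - (108 + 19)/(18 - 17)) = 1/(4*(-42 - 127/1)) = 1/(4*(-42 - 127)) = (¼)/(-169) = (¼)*(-1/169) = -1/676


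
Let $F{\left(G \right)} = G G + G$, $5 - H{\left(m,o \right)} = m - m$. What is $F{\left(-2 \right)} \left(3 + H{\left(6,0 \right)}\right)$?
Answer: $16$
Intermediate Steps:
$H{\left(m,o \right)} = 5$ ($H{\left(m,o \right)} = 5 - \left(m - m\right) = 5 - 0 = 5 + 0 = 5$)
$F{\left(G \right)} = G + G^{2}$ ($F{\left(G \right)} = G^{2} + G = G + G^{2}$)
$F{\left(-2 \right)} \left(3 + H{\left(6,0 \right)}\right) = - 2 \left(1 - 2\right) \left(3 + 5\right) = \left(-2\right) \left(-1\right) 8 = 2 \cdot 8 = 16$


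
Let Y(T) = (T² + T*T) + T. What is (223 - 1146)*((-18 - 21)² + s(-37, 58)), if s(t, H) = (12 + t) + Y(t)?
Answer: -3873831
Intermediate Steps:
Y(T) = T + 2*T² (Y(T) = (T² + T²) + T = 2*T² + T = T + 2*T²)
s(t, H) = 12 + t + t*(1 + 2*t) (s(t, H) = (12 + t) + t*(1 + 2*t) = 12 + t + t*(1 + 2*t))
(223 - 1146)*((-18 - 21)² + s(-37, 58)) = (223 - 1146)*((-18 - 21)² + (12 + 2*(-37) + 2*(-37)²)) = -923*((-39)² + (12 - 74 + 2*1369)) = -923*(1521 + (12 - 74 + 2738)) = -923*(1521 + 2676) = -923*4197 = -3873831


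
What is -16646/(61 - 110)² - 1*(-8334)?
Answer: 2856184/343 ≈ 8327.1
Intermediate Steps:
-16646/(61 - 110)² - 1*(-8334) = -16646/((-49)²) + 8334 = -16646/2401 + 8334 = -16646*1/2401 + 8334 = -2378/343 + 8334 = 2856184/343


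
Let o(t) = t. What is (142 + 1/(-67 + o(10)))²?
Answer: 65496649/3249 ≈ 20159.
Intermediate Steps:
(142 + 1/(-67 + o(10)))² = (142 + 1/(-67 + 10))² = (142 + 1/(-57))² = (142 - 1/57)² = (8093/57)² = 65496649/3249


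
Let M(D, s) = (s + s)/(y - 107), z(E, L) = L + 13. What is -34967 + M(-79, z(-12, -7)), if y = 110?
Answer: -34963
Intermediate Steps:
z(E, L) = 13 + L
M(D, s) = 2*s/3 (M(D, s) = (s + s)/(110 - 107) = (2*s)/3 = (2*s)*(⅓) = 2*s/3)
-34967 + M(-79, z(-12, -7)) = -34967 + 2*(13 - 7)/3 = -34967 + (⅔)*6 = -34967 + 4 = -34963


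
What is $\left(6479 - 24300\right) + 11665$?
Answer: $-6156$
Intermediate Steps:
$\left(6479 - 24300\right) + 11665 = -17821 + 11665 = -6156$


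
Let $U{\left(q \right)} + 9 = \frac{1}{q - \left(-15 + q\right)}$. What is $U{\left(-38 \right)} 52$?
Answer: $- \frac{6968}{15} \approx -464.53$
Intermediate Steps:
$U{\left(q \right)} = - \frac{134}{15}$ ($U{\left(q \right)} = -9 + \frac{1}{q - \left(-15 + q\right)} = -9 + \frac{1}{15} = - \frac{134}{15}$)
$U{\left(-38 \right)} 52 = \left(- \frac{134}{15}\right) 52 = - \frac{6968}{15}$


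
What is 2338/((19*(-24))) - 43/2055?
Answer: -268011/52060 ≈ -5.1481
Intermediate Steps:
2338/((19*(-24))) - 43/2055 = 2338/(-456) - 43*1/2055 = 2338*(-1/456) - 43/2055 = -1169/228 - 43/2055 = -268011/52060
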